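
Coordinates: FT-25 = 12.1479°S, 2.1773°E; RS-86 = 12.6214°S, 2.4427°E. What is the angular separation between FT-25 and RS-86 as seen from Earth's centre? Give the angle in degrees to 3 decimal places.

0.540°

Δφ = -0.4735°,  Δλ = 0.2654°
a = sin²(Δφ/2) + cos φ₁ cos φ₂ sin²(Δλ/2) = 0.000022
c = 2·arcsin(√a) = 0.009422 rad = 0.5398°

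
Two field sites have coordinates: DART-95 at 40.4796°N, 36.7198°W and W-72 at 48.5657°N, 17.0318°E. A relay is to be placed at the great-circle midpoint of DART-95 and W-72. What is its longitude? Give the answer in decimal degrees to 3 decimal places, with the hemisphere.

11.862°W

Bx = cos φ₂ cos Δλ = 0.391291,  By = cos φ₂ sin Δλ = 0.533684
φₘ = atan2(sin φ₁ + sin φ₂, √((cos φ₁ + Bx)² + By²)) = 47.77502°
λₘ = λ₁ + atan2(By, cos φ₁ + Bx) = -11.86167°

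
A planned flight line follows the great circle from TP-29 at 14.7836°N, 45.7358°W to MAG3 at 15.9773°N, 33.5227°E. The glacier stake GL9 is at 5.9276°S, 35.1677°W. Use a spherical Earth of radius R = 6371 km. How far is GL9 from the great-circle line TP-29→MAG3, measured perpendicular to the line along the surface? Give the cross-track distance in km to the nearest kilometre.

2495 km

δ₁₃ = central angle TP-29→GL9 = 0.405103 rad  (haversine)
θ₁₃ = bearing TP-29→GL9 = 152.428°,  θ₁₂ = bearing TP-29→MAG3 = 76.864°
dₓₜ = R·arcsin(sin δ₁₃ · sin(θ₁₃ − θ₁₂)) = 6371·arcsin(0.39411·sin(75.564°)) = 2494.894 km
|dₓₜ| = 2494.894 km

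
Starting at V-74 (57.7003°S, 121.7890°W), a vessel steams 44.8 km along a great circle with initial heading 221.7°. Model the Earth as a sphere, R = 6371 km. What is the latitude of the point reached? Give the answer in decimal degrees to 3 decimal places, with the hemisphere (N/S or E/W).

58.000°S

δ = d/R = 44.8/6371 = 0.007032 rad
φ₂ = arcsin(sin φ₁ cos δ + cos φ₁ sin δ cos θ)
   = arcsin(-0.84526·0.99998 + 0.53435·0.00703·-0.74664) = -58.00012°
λ₂ = λ₁ + atan2(sin θ sin δ cos φ₁, cos δ − sin φ₁ sin φ₂) = -122.29478°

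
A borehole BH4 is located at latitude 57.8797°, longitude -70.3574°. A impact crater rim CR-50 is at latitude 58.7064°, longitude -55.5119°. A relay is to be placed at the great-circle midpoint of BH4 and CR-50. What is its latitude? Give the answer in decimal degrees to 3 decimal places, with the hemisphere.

Bx = cos φ₂ cos Δλ = 0.502085,  By = cos φ₂ sin Δλ = 0.133083
φₘ = atan2(sin φ₁ + sin φ₂, √((cos φ₁ + Bx)² + By²)) = 58.50820°
λₘ = λ₁ + atan2(By, cos φ₁ + Bx) = -63.02182°

58.508°N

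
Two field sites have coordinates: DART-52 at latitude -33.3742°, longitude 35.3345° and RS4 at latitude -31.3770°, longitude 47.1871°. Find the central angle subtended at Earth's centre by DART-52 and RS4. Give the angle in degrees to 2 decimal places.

10.20°

Δφ = 1.9972°,  Δλ = 11.8526°
a = sin²(Δφ/2) + cos φ₁ cos φ₂ sin²(Δλ/2) = 0.007904
c = 2·arcsin(√a) = 0.178047 rad = 10.2013°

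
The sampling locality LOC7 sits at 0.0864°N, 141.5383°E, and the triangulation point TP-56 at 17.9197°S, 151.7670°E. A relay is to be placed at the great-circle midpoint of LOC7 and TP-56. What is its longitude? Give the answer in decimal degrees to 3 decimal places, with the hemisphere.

Bx = cos φ₂ cos Δλ = 0.936366,  By = cos φ₂ sin Δλ = 0.168963
φₘ = atan2(sin φ₁ + sin φ₂, √((cos φ₁ + Bx)² + By²)) = -8.95169°
λₘ = λ₁ + atan2(By, cos φ₁ + Bx) = 146.52518°

146.525°E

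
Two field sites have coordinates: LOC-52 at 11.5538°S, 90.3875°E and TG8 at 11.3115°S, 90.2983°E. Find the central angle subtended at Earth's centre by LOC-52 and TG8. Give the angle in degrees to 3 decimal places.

0.258°

Δφ = 0.2423°,  Δλ = -0.0892°
a = sin²(Δφ/2) + cos φ₁ cos φ₂ sin²(Δλ/2) = 0.000005
c = 2·arcsin(√a) = 0.004496 rad = 0.2576°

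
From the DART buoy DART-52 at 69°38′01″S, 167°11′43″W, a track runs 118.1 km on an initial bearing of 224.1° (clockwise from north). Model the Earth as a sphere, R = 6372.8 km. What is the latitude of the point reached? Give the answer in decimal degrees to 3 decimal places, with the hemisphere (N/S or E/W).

DART-52: φ = -69.63361°, λ = -167.19528°
δ = d/R = 118.1/6372.8 = 0.018532 rad
φ₂ = arcsin(sin φ₁ cos δ + cos φ₁ sin δ cos θ)
   = arcsin(-0.93749·0.99983 + 0.34802·0.01853·-0.71813) = -70.38279°
λ₂ = λ₁ + atan2(sin θ sin δ cos φ₁, cos δ − sin φ₁ sin φ₂) = -169.39660°

70.383°S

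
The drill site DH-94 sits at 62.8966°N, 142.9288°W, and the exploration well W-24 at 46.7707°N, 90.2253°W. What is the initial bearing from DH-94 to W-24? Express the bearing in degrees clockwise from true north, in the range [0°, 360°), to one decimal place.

Δλ = 52.7035°
y = sin Δλ · cos φ₂ = 0.544861
x = cos φ₁ sin φ₂ − sin φ₁ cos φ₂ cos Δλ = -0.037488
θ = atan2(y, x) = 93.9359° → 93.9359° (mod 360°)

93.9°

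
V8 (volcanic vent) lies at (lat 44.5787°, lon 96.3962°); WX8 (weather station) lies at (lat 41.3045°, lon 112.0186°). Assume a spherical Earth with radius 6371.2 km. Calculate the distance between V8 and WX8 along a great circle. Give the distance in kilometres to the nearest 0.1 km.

Δφ = -3.2742°,  Δλ = 15.6224°
a = sin²(Δφ/2) + cos φ₁ cos φ₂ sin²(Δλ/2) = 0.010700
c = 2·arcsin(√a) = 0.207250 rad = 11.8746°
d = R·c = 6371.2 × 0.207250 = 1320.4 km

1320.4 km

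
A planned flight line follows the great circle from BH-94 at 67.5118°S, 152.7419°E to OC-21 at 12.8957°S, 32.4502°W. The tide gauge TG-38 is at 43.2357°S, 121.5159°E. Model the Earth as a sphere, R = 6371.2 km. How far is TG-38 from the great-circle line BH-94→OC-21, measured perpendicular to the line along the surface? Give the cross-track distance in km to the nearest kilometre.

δ₁₃ = central angle BH-94→TG-38 = 0.513145 rad  (haversine)
θ₁₃ = bearing BH-94→TG-38 = 309.705°,  θ₁₂ = bearing BH-94→OC-21 = 174.869°
dₓₜ = R·arcsin(sin δ₁₃ · sin(θ₁₃ − θ₁₂)) = 6371.2·arcsin(0.49092·sin(134.836°)) = 2265.400 km
|dₓₜ| = 2265.400 km

2265 km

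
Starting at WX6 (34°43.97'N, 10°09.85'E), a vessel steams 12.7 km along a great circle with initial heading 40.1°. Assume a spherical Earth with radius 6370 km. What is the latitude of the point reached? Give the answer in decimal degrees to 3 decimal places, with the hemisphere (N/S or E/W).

WX6: φ = +34.73283°, λ = +10.16417°
δ = d/R = 12.7/6370 = 0.001994 rad
φ₂ = arcsin(sin φ₁ cos δ + cos φ₁ sin δ cos θ)
   = arcsin(0.56975·1.00000 + 0.82182·0.00199·0.76492) = 34.82018°
λ₂ = λ₁ + atan2(sin θ sin δ cos φ₁, cos δ − sin φ₁ sin φ₂) = 10.25379°

34.820°N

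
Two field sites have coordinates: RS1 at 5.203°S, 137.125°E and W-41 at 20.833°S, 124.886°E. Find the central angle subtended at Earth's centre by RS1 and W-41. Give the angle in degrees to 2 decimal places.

Δφ = -15.6300°,  Δλ = -12.2390°
a = sin²(Δφ/2) + cos φ₁ cos φ₂ sin²(Δλ/2) = 0.029067
c = 2·arcsin(√a) = 0.342652 rad = 19.6325°

19.63°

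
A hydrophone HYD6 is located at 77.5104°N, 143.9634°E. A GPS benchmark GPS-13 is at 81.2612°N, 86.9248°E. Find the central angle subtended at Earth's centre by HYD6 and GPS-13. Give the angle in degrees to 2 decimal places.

10.62°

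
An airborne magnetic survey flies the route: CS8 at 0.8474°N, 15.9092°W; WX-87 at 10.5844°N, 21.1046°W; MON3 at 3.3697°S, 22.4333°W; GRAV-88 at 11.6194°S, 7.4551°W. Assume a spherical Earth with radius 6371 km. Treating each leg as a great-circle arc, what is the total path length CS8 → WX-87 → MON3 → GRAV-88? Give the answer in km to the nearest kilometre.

CS8→WX-87: c = 0.192356 rad, d = 1225.50 km
WX-87→MON3: c = 0.244637 rad, d = 1558.58 km
MON3→GRAV-88: c = 0.296277 rad, d = 1887.58 km
Total = 1225.50 + 1558.58 + 1887.58 = 4671.66 km

4672 km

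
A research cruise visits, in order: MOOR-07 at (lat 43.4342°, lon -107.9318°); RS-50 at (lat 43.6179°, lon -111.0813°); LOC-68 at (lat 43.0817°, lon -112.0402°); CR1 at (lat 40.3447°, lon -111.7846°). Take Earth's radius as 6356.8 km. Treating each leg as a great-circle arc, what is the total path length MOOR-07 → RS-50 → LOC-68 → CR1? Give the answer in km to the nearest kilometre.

656 km

MOOR-07→RS-50: c = 0.039982 rad, d = 254.16 km
RS-50→LOC-68: c = 0.015352 rad, d = 97.59 km
LOC-68→CR1: c = 0.047886 rad, d = 304.40 km
Total = 254.16 + 97.59 + 304.40 = 656.15 km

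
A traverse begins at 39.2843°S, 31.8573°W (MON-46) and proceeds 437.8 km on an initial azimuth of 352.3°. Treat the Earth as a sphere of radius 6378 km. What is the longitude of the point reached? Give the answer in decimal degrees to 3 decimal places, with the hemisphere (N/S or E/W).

32.503°W

δ = d/R = 437.8/6378 = 0.068642 rad
φ₂ = arcsin(sin φ₁ cos δ + cos φ₁ sin δ cos θ)
   = arcsin(-0.63317·0.99765 + 0.77401·0.06859·0.99098) = -35.38503°
λ₂ = λ₁ + atan2(sin θ sin δ cos φ₁, cos δ − sin φ₁ sin φ₂) = -32.50316°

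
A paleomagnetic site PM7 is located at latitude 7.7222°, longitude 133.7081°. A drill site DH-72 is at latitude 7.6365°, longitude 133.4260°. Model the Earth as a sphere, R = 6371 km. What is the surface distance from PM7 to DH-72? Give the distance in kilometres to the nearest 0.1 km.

32.5 km

Δφ = -0.0857°,  Δλ = -0.2821°
a = sin²(Δφ/2) + cos φ₁ cos φ₂ sin²(Δλ/2) = 0.000007
c = 2·arcsin(√a) = 0.005104 rad = 0.2924°
d = R·c = 6371 × 0.005104 = 32.5 km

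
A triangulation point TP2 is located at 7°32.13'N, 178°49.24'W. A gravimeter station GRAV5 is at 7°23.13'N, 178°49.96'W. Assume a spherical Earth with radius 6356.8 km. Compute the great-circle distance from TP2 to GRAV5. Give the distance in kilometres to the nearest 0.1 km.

TP2: φ = +7.53550°, λ = -178.82067°
GRAV5: φ = +7.38550°, λ = -178.83267°
Δφ = -0.1500°,  Δλ = -0.0120°
a = sin²(Δφ/2) + cos φ₁ cos φ₂ sin²(Δλ/2) = 0.000002
c = 2·arcsin(√a) = 0.002626 rad = 0.1505°
d = R·c = 6356.8 × 0.002626 = 16.7 km

16.7 km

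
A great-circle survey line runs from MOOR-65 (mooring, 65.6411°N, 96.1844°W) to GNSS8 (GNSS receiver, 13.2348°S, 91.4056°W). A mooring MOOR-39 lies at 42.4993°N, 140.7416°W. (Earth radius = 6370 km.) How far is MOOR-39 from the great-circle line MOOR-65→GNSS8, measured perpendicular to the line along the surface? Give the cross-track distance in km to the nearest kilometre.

3574 km

δ₁₃ = central angle MOOR-65→MOOR-39 = 0.587871 rad  (haversine)
θ₁₃ = bearing MOOR-65→MOOR-39 = 248.868°,  θ₁₂ = bearing MOOR-65→GNSS8 = 175.260°
dₓₜ = R·arcsin(sin δ₁₃ · sin(θ₁₃ − θ₁₂)) = 6370·arcsin(0.55459·sin(73.607°)) = 3573.671 km
|dₓₜ| = 3573.671 km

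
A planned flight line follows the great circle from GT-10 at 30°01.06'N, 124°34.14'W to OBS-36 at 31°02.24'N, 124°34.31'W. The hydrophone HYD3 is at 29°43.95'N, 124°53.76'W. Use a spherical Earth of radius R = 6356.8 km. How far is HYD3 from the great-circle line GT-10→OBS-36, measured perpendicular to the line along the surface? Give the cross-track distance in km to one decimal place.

31.6 km

GT-10: φ = +30.01767°, λ = -124.56900°
OBS-36: φ = +31.03733°, λ = -124.57183°
HYD3: φ = +29.73250°, λ = -124.89600°
δ₁₃ = central angle GT-10→HYD3 = 0.007019 rad  (haversine)
θ₁₃ = bearing GT-10→HYD3 = 224.918°,  θ₁₂ = bearing GT-10→OBS-36 = 359.864°
dₓₜ = R·arcsin(sin δ₁₃ · sin(θ₁₃ − θ₁₂)) = 6356.8·arcsin(0.00702·sin(-134.945°)) = -31.579 km
|dₓₜ| = 31.579 km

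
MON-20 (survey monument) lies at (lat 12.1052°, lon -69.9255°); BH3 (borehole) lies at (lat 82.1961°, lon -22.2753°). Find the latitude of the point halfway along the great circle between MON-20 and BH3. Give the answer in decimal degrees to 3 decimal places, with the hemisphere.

Bx = cos φ₂ cos Δλ = 0.091471,  By = cos φ₂ sin Δλ = 0.100350
φₘ = atan2(sin φ₁ + sin φ₂, √((cos φ₁ + Bx)² + By²)) = 48.18379°
λₘ = λ₁ + atan2(By, cos φ₁ + Bx) = -64.56388°

48.184°N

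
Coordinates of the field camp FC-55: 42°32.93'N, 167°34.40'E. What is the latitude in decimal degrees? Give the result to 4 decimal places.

42.5488°N

42° + 32.93′/60 = 42 + 0.54883 = 42.5488°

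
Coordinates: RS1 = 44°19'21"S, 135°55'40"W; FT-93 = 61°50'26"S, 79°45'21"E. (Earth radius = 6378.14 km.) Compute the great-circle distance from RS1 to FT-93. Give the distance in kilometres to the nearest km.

RS1: φ = -44.32250°, λ = -135.92778°
FT-93: φ = -61.84056°, λ = +79.75583°
Δφ = -17.5181°,  Δλ = -144.3164°
a = sin²(Δφ/2) + cos φ₁ cos φ₂ sin²(Δλ/2) = 0.329120
c = 2·arcsin(√a) = 1.222006 rad = 70.0158°
d = R·c = 6378.14 × 1.222006 = 7794.1 km

7794 km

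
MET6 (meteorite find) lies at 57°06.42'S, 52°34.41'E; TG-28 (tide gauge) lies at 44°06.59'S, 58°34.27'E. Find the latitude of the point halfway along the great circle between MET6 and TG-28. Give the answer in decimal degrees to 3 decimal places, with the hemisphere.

MET6: φ = -57.10700°, λ = +52.57350°
TG-28: φ = -44.10983°, λ = +58.57117°
Bx = cos φ₂ cos Δλ = 0.714077,  By = cos φ₂ sin Δλ = 0.075023
φₘ = atan2(sin φ₁ + sin φ₂, √((cos φ₁ + Bx)² + By²)) = -50.64618°
λₘ = λ₁ + atan2(By, cos φ₁ + Bx) = 55.98870°

50.646°S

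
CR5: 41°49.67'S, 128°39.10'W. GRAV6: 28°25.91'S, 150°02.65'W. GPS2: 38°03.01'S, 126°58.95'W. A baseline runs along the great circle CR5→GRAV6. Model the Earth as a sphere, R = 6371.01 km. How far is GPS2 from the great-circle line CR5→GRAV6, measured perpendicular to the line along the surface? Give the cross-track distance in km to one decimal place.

CR5: φ = -41.82783°, λ = -128.65167°
GRAV6: φ = -28.43183°, λ = -150.04417°
GPS2: φ = -38.05017°, λ = -126.98250°
δ₁₃ = central angle CR5→GPS2 = 0.069609 rad  (haversine)
θ₁₃ = bearing CR5→GPS2 = 19.256°,  θ₁₂ = bearing CR5→GRAV6 = 300.808°
dₓₜ = R·arcsin(sin δ₁₃ · sin(θ₁₃ − θ₁₂)) = 6371.01·arcsin(0.06955·sin(-281.553°)) = 434.484 km
|dₓₜ| = 434.484 km

434.5 km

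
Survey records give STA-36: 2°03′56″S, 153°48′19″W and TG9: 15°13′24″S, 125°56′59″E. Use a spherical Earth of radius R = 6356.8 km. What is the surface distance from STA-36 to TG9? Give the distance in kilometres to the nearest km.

8881 km

STA-36: φ = -2.06556°, λ = -153.80528°
TG9: φ = -15.22333°, λ = +125.94972°
Δφ = -13.1578°,  Δλ = -80.2450°
a = sin²(Δφ/2) + cos φ₁ cos φ₂ sin²(Δλ/2) = 0.413576
c = 2·arcsin(√a) = 1.397076 rad = 80.0466°
d = R·c = 6356.8 × 1.397076 = 8880.9 km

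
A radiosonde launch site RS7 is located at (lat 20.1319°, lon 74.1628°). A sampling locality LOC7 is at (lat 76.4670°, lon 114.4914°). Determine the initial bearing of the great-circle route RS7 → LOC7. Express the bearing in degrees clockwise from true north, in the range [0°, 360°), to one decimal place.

Δλ = 40.3286°
y = sin Δλ · cos φ₂ = 0.151441
x = cos φ₁ sin φ₂ − sin φ₁ cos φ₂ cos Δλ = 0.851435
θ = atan2(y, x) = 10.0855° → 10.0855° (mod 360°)

10.1°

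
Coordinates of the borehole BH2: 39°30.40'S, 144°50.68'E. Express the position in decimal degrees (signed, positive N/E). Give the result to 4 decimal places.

-39.5067°, +144.8447°

lat: 39.5067° S → -39.5067°
lon: 144.8447° E → +144.8447°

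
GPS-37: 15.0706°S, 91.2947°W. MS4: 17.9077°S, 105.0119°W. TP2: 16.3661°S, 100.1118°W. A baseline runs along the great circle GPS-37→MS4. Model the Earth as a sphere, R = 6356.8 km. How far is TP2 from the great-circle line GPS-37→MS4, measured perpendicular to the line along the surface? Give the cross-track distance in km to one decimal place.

69.7 km

δ₁₃ = central angle GPS-37→TP2 = 0.149834 rad  (haversine)
θ₁₃ = bearing GPS-37→TP2 = 260.142°,  θ₁₂ = bearing GPS-37→MS4 = 255.930°
dₓₜ = R·arcsin(sin δ₁₃ · sin(θ₁₃ − θ₁₂)) = 6356.8·arcsin(0.14927·sin(4.212°)) = 69.701 km
|dₓₜ| = 69.701 km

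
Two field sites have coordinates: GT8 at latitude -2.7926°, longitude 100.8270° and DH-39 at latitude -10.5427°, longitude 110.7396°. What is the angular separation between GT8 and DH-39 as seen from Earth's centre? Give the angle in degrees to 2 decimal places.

12.52°

Δφ = -7.7501°,  Δλ = 9.9126°
a = sin²(Δφ/2) + cos φ₁ cos φ₂ sin²(Δλ/2) = 0.011897
c = 2·arcsin(√a) = 0.218579 rad = 12.5236°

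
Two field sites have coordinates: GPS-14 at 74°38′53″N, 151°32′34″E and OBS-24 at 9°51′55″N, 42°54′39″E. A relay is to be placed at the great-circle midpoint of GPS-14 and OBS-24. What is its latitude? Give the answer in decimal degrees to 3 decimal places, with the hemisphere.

50.537°N

GPS-14: φ = +74.64806°, λ = +151.54278°
OBS-24: φ = +9.86528°, λ = +42.91083°
Bx = cos φ₂ cos Δλ = -0.314764,  By = cos φ₂ sin Δλ = -0.933579
φₘ = atan2(sin φ₁ + sin φ₂, √((cos φ₁ + Bx)² + By²)) = 50.53727°
λₘ = λ₁ + atan2(By, cos φ₁ + Bx) = 58.47611°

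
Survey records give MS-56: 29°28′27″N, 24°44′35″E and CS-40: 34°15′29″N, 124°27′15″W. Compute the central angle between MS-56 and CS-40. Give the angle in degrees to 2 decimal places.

109.94°

MS-56: φ = +29.47417°, λ = +24.74306°
CS-40: φ = +34.25806°, λ = -124.45417°
Δφ = 4.7839°,  Δλ = -149.1972°
a = sin²(Δφ/2) + cos φ₁ cos φ₂ sin²(Δλ/2) = 0.670532
c = 2·arcsin(√a) = 1.918846 rad = 109.9418°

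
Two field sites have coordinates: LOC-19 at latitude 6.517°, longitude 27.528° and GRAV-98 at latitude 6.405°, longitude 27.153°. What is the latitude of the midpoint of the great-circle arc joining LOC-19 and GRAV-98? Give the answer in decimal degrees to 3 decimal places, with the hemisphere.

Bx = cos φ₂ cos Δλ = 0.993737,  By = cos φ₂ sin Δλ = -0.006504
φₘ = atan2(sin φ₁ + sin φ₂, √((cos φ₁ + Bx)² + By²)) = 6.46103°
λₘ = λ₁ + atan2(By, cos φ₁ + Bx) = 27.34048°

6.461°N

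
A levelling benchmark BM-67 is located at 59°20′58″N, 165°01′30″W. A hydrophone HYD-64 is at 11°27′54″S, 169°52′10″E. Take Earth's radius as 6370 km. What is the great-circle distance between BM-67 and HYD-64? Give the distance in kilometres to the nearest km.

8189 km

BM-67: φ = +59.34944°, λ = -165.02500°
HYD-64: φ = -11.46500°, λ = +169.86944°
Δφ = -70.8144°,  Δλ = -25.1056°
a = sin²(Δφ/2) + cos φ₁ cos φ₂ sin²(Δλ/2) = 0.359286
c = 2·arcsin(√a) = 1.285515 rad = 73.6546°
d = R·c = 6370 × 1.285515 = 8188.7 km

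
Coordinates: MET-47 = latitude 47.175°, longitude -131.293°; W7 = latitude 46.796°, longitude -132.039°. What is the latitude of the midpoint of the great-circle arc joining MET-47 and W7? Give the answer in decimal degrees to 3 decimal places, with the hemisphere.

46.986°N

Bx = cos φ₂ cos Δλ = 0.684540,  By = cos φ₂ sin Δλ = -0.008913
φₘ = atan2(sin φ₁ + sin φ₂, √((cos φ₁ + Bx)² + By²)) = 46.98611°
λₘ = λ₁ + atan2(By, cos φ₁ + Bx) = -131.66732°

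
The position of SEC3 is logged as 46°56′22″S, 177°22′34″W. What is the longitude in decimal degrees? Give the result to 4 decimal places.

177° + 22′/60 + 34″/3600 = 177 + 0.36667 + 0.00944 = 177.3761°

177.3761°W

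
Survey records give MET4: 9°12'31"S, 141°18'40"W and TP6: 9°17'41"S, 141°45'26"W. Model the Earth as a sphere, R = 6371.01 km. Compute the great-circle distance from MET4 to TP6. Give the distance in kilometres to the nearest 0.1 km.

MET4: φ = -9.20861°, λ = -141.31111°
TP6: φ = -9.29472°, λ = -141.75722°
Δφ = -0.0861°,  Δλ = -0.4461°
a = sin²(Δφ/2) + cos φ₁ cos φ₂ sin²(Δλ/2) = 0.000015
c = 2·arcsin(√a) = 0.007830 rad = 0.4486°
d = R·c = 6371.01 × 0.007830 = 49.9 km

49.9 km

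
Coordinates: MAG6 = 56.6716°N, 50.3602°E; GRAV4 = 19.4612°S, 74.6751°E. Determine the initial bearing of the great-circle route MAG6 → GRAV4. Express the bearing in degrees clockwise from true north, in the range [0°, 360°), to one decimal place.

Δλ = 24.3149°
y = sin Δλ · cos φ₂ = 0.388227
x = cos φ₁ sin φ₂ − sin φ₁ cos φ₂ cos Δλ = -0.900973
θ = atan2(y, x) = 156.6889° → 156.6889° (mod 360°)

156.7°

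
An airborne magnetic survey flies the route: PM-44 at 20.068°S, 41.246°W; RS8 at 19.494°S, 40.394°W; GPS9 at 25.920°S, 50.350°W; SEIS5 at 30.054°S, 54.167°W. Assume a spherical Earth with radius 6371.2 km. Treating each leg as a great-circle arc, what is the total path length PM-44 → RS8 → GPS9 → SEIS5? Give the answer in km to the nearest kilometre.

PM-44→RS8: c = 0.017209 rad, d = 109.64 km
RS8→GPS9: c = 0.195507 rad, d = 1245.61 km
GPS9→SEIS5: c = 0.093079 rad, d = 593.02 km
Total = 109.64 + 1245.61 + 593.02 = 1948.28 km

1948 km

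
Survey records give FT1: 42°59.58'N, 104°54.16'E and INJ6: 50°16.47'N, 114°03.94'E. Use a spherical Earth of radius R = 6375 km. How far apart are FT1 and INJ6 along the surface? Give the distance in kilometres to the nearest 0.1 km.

FT1: φ = +42.99300°, λ = +104.90267°
INJ6: φ = +50.27450°, λ = +114.06567°
Δφ = 7.2815°,  Δλ = 9.1630°
a = sin²(Δφ/2) + cos φ₁ cos φ₂ sin²(Δλ/2) = 0.007015
c = 2·arcsin(√a) = 0.167707 rad = 9.6089°
d = R·c = 6375 × 0.167707 = 1069.1 km

1069.1 km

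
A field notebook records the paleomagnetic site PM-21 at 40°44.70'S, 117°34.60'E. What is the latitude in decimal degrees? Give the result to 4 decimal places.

40° + 44.70′/60 = 40 + 0.74500 = 40.7450°

40.7450°S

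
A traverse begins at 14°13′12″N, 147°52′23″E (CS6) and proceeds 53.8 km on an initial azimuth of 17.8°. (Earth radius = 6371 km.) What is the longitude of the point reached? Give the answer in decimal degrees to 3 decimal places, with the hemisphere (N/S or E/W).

CS6: φ = +14.22000°, λ = +147.87306°
δ = d/R = 53.8/6371 = 0.008445 rad
φ₂ = arcsin(sin φ₁ cos δ + cos φ₁ sin δ cos θ)
   = arcsin(0.24565·0.99996 + 0.96936·0.00844·0.95213) = 14.68062°
λ₂ = λ₁ + atan2(sin θ sin δ cos φ₁, cos δ − sin φ₁ sin φ₂) = 148.02595°

148.026°E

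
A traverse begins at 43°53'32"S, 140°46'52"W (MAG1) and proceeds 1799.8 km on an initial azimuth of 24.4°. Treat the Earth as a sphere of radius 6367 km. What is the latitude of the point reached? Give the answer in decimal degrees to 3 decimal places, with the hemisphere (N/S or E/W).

28.864°S

MAG1: φ = -43.89222°, λ = -140.78111°
δ = d/R = 1799.8/6367 = 0.282676 rad
φ₂ = arcsin(sin φ₁ cos δ + cos φ₁ sin δ cos θ)
   = arcsin(-0.69330·0.96031 + 0.72065·0.27893·0.91068) = -28.86415°
λ₂ = λ₁ + atan2(sin θ sin δ cos φ₁, cos δ − sin φ₁ sin φ₂) = -133.22070°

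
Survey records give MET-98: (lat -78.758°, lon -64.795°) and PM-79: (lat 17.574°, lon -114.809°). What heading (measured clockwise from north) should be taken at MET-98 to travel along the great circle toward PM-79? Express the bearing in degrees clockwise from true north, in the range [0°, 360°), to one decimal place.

312.1°

Δλ = -50.0140°
y = sin Δλ · cos φ₂ = -0.730441
x = cos φ₁ sin φ₂ − sin φ₁ cos φ₂ cos Δλ = 0.659718
θ = atan2(y, x) = -47.9124° → 312.0876° (mod 360°)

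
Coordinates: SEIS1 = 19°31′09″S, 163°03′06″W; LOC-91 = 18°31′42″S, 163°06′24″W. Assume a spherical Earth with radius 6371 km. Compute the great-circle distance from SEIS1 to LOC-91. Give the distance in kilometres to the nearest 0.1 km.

110.3 km

SEIS1: φ = -19.51917°, λ = -163.05167°
LOC-91: φ = -18.52833°, λ = -163.10667°
Δφ = 0.9908°,  Δλ = -0.0550°
a = sin²(Δφ/2) + cos φ₁ cos φ₂ sin²(Δλ/2) = 0.000075
c = 2·arcsin(√a) = 0.017317 rad = 0.9922°
d = R·c = 6371 × 0.017317 = 110.3 km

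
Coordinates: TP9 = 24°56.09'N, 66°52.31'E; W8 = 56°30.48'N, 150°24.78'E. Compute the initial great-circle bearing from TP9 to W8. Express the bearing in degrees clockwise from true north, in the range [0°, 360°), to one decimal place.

36.9°

TP9: φ = +24.93483°, λ = +66.87183°
W8: φ = +56.50800°, λ = +150.41300°
Δλ = 83.5412°
y = sin Δλ · cos φ₂ = 0.548318
x = cos φ₁ sin φ₂ − sin φ₁ cos φ₂ cos Δλ = 0.730058
θ = atan2(y, x) = 36.9088° → 36.9088° (mod 360°)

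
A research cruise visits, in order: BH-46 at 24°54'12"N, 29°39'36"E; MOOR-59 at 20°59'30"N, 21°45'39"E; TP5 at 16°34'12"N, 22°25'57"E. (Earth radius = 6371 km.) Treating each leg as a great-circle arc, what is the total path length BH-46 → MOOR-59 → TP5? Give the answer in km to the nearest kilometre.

BH-46: φ = +24.90333°, λ = +29.66000°
MOOR-59: φ = +20.99167°, λ = +21.76083°
TP5: φ = +16.57000°, λ = +22.43250°
BH-46→MOOR-59: c = 0.144102 rad, d = 918.07 km
MOOR-59→TP5: c = 0.077966 rad, d = 496.72 km
Total = 918.07 + 496.72 = 1414.79 km

1415 km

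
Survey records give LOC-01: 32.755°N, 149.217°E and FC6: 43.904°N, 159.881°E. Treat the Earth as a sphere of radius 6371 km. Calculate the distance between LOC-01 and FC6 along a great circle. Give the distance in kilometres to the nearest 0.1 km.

1547.0 km

Δφ = 11.1490°,  Δλ = 10.6640°
a = sin²(Δφ/2) + cos φ₁ cos φ₂ sin²(Δλ/2) = 0.014669
c = 2·arcsin(√a) = 0.242825 rad = 13.9128°
d = R·c = 6371 × 0.242825 = 1547.0 km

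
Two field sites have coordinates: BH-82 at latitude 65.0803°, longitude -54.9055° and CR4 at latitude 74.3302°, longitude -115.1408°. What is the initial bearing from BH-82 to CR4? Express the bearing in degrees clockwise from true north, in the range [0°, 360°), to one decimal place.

Δλ = -60.2353°
y = sin Δλ · cos φ₂ = -0.234460
x = cos φ₁ sin φ₂ − sin φ₁ cos φ₂ cos Δλ = 0.284087
θ = atan2(y, x) = -39.5333° → 320.4667° (mod 360°)

320.5°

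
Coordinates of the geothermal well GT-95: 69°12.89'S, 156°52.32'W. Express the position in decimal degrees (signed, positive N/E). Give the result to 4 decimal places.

-69.2148°, -156.8720°

lat: 69.2148° S → -69.2148°
lon: 156.8720° W → -156.8720°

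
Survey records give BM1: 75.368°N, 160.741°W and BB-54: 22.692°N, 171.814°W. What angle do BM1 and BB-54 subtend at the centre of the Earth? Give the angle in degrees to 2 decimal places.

Δφ = -52.6760°,  Δλ = -11.0730°
a = sin²(Δφ/2) + cos φ₁ cos φ₂ sin²(Δλ/2) = 0.199009
c = 2·arcsin(√a) = 0.924814 rad = 52.9880°

52.99°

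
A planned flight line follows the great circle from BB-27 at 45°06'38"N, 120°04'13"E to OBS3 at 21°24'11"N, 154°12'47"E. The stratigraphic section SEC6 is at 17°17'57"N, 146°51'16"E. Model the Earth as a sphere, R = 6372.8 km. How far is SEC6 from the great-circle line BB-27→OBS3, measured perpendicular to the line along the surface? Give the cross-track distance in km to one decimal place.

876.2 km

BB-27: φ = +45.11056°, λ = +120.07028°
OBS3: φ = +21.40306°, λ = +154.21306°
SEC6: φ = +17.29917°, λ = +146.85444°
δ₁₃ = central angle BB-27→SEC6 = 0.622892 rad  (haversine)
θ₁₃ = bearing BB-27→SEC6 = 132.481°,  θ₁₂ = bearing BB-27→OBS3 = 118.893°
dₓₜ = R·arcsin(sin δ₁₃ · sin(θ₁₃ − θ₁₂)) = 6372.8·arcsin(0.58339·sin(13.588°)) = 876.241 km
|dₓₜ| = 876.241 km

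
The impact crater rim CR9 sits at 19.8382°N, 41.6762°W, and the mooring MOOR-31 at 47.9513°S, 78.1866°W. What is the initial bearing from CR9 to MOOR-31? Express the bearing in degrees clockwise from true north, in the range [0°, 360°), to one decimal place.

204.3°

Δλ = -36.5104°
y = sin Δλ · cos φ₂ = -0.398487
x = cos φ₁ sin φ₂ − sin φ₁ cos φ₂ cos Δλ = -0.881195
θ = atan2(y, x) = -155.6669° → 204.3331° (mod 360°)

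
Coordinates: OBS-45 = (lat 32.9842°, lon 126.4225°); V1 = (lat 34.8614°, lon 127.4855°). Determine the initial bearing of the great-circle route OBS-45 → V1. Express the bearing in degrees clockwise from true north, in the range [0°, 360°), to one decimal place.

24.9°

Δλ = 1.0630°
y = sin Δλ · cos φ₂ = 0.015222
x = cos φ₁ sin φ₂ − sin φ₁ cos φ₂ cos Δλ = 0.032834
θ = atan2(y, x) = 24.8731° → 24.8731° (mod 360°)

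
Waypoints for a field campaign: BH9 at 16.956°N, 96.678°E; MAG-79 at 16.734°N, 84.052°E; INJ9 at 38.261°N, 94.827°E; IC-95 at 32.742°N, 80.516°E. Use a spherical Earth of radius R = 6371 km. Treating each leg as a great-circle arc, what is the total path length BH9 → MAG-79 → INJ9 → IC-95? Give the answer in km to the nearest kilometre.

5389 km

BH9→MAG-79: c = 0.210909 rad, d = 1343.70 km
MAG-79→INJ9: c = 0.410335 rad, d = 2614.25 km
INJ9→IC-95: c = 0.224661 rad, d = 1431.31 km
Total = 1343.70 + 2614.25 + 1431.31 = 5389.26 km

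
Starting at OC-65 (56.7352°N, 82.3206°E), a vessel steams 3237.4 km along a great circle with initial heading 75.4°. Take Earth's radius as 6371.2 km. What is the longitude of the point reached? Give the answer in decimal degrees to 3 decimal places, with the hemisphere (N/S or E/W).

δ = d/R = 3237.4/6371.2 = 0.508130 rad
φ₂ = arcsin(sin φ₁ cos δ + cos φ₁ sin δ cos θ)
   = arcsin(0.83614·0.87366 + 0.54851·0.48654·0.25207) = 52.91798°
λ₂ = λ₁ + atan2(sin θ sin δ cos φ₁, cos δ − sin φ₁ sin φ₂) = 133.66124°

133.661°E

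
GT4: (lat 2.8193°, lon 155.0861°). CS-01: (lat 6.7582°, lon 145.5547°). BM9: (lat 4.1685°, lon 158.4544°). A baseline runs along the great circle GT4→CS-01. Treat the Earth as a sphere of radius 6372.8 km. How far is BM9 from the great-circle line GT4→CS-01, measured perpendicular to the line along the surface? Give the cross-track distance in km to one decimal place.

284.0 km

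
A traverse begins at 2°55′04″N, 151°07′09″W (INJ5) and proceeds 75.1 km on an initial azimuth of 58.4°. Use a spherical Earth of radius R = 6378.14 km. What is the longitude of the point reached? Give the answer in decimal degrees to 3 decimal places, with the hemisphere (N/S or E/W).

INJ5: φ = +2.91778°, λ = -151.11917°
δ = d/R = 75.1/6378.14 = 0.011775 rad
φ₂ = arcsin(sin φ₁ cos δ + cos φ₁ sin δ cos θ)
   = arcsin(0.05090·0.99993 + 0.99870·0.01177·0.52399) = 3.27112°
λ₂ = λ₁ + atan2(sin θ sin δ cos φ₁, cos δ − sin φ₁ sin φ₂) = -150.54363°

150.544°W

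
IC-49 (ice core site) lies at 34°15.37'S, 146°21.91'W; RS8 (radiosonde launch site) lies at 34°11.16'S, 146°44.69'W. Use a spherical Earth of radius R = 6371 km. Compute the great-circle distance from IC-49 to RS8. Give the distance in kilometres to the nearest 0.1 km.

35.8 km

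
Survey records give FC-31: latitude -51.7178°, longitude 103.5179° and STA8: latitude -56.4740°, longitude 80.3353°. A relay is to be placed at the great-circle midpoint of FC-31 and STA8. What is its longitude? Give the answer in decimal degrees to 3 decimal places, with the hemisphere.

92.601°E

Bx = cos φ₂ cos Δλ = 0.507719,  By = cos φ₂ sin Δλ = -0.217426
φₘ = atan2(sin φ₁ + sin φ₂, √((cos φ₁ + Bx)² + By²)) = -54.65298°
λₘ = λ₁ + atan2(By, cos φ₁ + Bx) = 92.60069°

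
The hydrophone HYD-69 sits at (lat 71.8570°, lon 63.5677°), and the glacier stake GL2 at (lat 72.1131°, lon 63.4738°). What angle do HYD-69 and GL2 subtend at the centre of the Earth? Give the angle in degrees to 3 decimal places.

0.258°

Δφ = 0.2561°,  Δλ = -0.0939°
a = sin²(Δφ/2) + cos φ₁ cos φ₂ sin²(Δλ/2) = 0.000005
c = 2·arcsin(√a) = 0.004498 rad = 0.2577°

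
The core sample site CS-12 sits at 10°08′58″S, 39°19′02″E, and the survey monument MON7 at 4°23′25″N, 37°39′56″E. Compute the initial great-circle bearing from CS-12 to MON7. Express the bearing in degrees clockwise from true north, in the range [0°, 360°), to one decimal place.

353.5°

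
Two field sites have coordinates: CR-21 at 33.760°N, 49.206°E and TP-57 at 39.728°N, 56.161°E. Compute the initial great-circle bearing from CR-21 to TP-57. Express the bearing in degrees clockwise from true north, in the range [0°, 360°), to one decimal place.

41.0°

Δλ = 6.9550°
y = sin Δλ · cos φ₂ = 0.093129
x = cos φ₁ sin φ₂ − sin φ₁ cos φ₂ cos Δλ = 0.107118
θ = atan2(y, x) = 41.0038° → 41.0038° (mod 360°)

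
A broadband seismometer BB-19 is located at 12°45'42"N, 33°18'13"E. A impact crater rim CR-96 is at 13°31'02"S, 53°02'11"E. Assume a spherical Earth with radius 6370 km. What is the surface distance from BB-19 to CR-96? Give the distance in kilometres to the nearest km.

3642 km

BB-19: φ = +12.76167°, λ = +33.30361°
CR-96: φ = -13.51722°, λ = +53.03639°
Δφ = -26.2789°,  Δλ = 19.7328°
a = sin²(Δφ/2) + cos φ₁ cos φ₂ sin²(Δλ/2) = 0.079518
c = 2·arcsin(√a) = 0.571734 rad = 32.7579°
d = R·c = 6370 × 0.571734 = 3641.9 km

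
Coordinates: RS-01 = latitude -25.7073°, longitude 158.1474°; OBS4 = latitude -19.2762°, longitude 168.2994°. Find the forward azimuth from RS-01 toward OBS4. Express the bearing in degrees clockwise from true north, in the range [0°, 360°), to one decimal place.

57.6°

Δλ = 10.1520°
y = sin Δλ · cos φ₂ = 0.166379
x = cos φ₁ sin φ₂ − sin φ₁ cos φ₂ cos Δλ = 0.105598
θ = atan2(y, x) = 57.5974° → 57.5974° (mod 360°)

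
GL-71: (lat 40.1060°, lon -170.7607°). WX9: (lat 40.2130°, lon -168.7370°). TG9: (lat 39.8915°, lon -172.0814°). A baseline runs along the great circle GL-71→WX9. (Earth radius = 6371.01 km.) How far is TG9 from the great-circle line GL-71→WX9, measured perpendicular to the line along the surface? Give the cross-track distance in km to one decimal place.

13.9 km

δ₁₃ = central angle GL-71→TG9 = 0.018050 rad  (haversine)
θ₁₃ = bearing GL-71→TG9 = 258.455°,  θ₁₂ = bearing GL-71→WX9 = 85.390°
dₓₜ = R·arcsin(sin δ₁₃ · sin(θ₁₃ − θ₁₂)) = 6371.01·arcsin(0.01805·sin(173.065°)) = 13.885 km
|dₓₜ| = 13.885 km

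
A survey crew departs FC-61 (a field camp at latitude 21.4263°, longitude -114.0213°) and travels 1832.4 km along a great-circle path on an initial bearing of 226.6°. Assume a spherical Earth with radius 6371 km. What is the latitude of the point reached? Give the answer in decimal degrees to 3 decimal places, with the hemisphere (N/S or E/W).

9.722°N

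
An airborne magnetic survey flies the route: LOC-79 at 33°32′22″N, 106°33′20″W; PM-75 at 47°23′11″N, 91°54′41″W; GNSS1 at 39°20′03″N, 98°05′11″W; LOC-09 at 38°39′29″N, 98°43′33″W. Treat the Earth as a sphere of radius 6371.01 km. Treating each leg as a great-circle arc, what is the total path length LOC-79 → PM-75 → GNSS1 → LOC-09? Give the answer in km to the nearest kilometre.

3087 km

LOC-79: φ = +33.53944°, λ = -106.55556°
PM-75: φ = +47.38639°, λ = -91.91139°
GNSS1: φ = +39.33417°, λ = -98.08639°
LOC-09: φ = +38.65806°, λ = -98.72583°
LOC-79→PM-75: c = 0.309105 rad, d = 1969.31 km
PM-75→GNSS1: c = 0.160782 rad, d = 1024.34 km
GNSS1→LOC-09: c = 0.014645 rad, d = 93.30 km
Total = 1969.31 + 1024.34 + 93.30 = 3086.96 km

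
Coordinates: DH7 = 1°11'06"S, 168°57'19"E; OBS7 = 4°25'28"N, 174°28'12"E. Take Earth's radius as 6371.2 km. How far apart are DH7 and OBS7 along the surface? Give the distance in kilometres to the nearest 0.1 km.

874.4 km

DH7: φ = -1.18500°, λ = +168.95528°
OBS7: φ = +4.42444°, λ = +174.47000°
Δφ = 5.6094°,  Δλ = 5.5147°
a = sin²(Δφ/2) + cos φ₁ cos φ₂ sin²(Δλ/2) = 0.004701
c = 2·arcsin(√a) = 0.137238 rad = 7.8632°
d = R·c = 6371.2 × 0.137238 = 874.4 km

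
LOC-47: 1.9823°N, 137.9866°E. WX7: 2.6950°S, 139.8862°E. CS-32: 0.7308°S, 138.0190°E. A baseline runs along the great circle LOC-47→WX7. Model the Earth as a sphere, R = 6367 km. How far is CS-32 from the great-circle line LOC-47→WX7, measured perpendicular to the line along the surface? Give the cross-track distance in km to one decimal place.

δ₁₃ = central angle LOC-47→CS-32 = 0.047356 rad  (haversine)
θ₁₃ = bearing LOC-47→CS-32 = 179.316°,  θ₁₂ = bearing LOC-47→WX7 = 157.895°
dₓₜ = R·arcsin(sin δ₁₃ · sin(θ₁₃ − θ₁₂)) = 6367·arcsin(0.04734·sin(21.420°)) = 110.080 km
|dₓₜ| = 110.080 km

110.1 km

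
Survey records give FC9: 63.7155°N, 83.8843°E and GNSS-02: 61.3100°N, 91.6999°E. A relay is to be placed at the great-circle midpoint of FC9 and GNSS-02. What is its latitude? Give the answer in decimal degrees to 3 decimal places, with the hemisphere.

62.567°N

Bx = cos φ₂ cos Δλ = 0.475611,  By = cos φ₂ sin Δλ = 0.065283
φₘ = atan2(sin φ₁ + sin φ₂, √((cos φ₁ + Bx)² + By²)) = 62.56723°
λₘ = λ₁ + atan2(By, cos φ₁ + Bx) = 87.95004°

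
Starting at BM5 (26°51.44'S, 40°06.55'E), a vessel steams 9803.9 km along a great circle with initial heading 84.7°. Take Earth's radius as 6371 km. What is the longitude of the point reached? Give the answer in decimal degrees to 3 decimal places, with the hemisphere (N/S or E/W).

BM5: φ = -26.85733°, λ = +40.10917°
δ = d/R = 9803.9/6371 = 1.538832 rad
φ₂ = arcsin(sin φ₁ cos δ + cos φ₁ sin δ cos θ)
   = arcsin(-0.45177·0.03196 + 0.89213·0.99949·0.09237) = 3.89492°
λ₂ = λ₁ + atan2(sin θ sin δ cos φ₁, cos δ − sin φ₁ sin φ₂) = 126.07318°

126.073°E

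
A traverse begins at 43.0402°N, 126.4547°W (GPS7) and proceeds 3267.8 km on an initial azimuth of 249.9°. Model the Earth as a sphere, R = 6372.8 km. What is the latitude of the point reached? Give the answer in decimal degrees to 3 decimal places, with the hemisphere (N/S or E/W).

28.132°N

δ = d/R = 3267.8/6372.8 = 0.512773 rad
φ₂ = arcsin(sin φ₁ cos δ + cos φ₁ sin δ cos θ)
   = arcsin(0.68251·0.87139 + 0.73088·0.49060·-0.34366) = 28.13221°
λ₂ = λ₁ + atan2(sin θ sin δ cos φ₁, cos δ − sin φ₁ sin φ₂) = -157.95042°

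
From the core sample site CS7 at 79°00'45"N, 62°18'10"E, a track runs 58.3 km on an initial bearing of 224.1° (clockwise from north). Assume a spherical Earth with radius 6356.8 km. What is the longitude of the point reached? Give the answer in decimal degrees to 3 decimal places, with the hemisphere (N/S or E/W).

60.448°E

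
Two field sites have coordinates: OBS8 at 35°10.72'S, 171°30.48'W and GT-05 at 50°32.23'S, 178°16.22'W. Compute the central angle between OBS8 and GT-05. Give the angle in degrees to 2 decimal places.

OBS8: φ = -35.17867°, λ = -171.50800°
GT-05: φ = -50.53717°, λ = -178.27033°
Δφ = -15.3585°,  Δλ = -6.7623°
a = sin²(Δφ/2) + cos φ₁ cos φ₂ sin²(Δλ/2) = 0.019663
c = 2·arcsin(√a) = 0.281379 rad = 16.1218°

16.12°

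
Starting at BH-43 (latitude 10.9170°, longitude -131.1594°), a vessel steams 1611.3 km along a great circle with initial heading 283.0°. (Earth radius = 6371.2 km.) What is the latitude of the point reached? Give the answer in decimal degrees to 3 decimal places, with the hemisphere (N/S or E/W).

13.806°N

δ = d/R = 1611.3/6371.2 = 0.252904 rad
φ₂ = arcsin(sin φ₁ cos δ + cos φ₁ sin δ cos θ)
   = arcsin(0.18939·0.96819 + 0.98190·0.25022·0.22495) = 13.80571°
λ₂ = λ₁ + atan2(sin θ sin δ cos φ₁, cos δ − sin φ₁ sin φ₂) = -145.69942°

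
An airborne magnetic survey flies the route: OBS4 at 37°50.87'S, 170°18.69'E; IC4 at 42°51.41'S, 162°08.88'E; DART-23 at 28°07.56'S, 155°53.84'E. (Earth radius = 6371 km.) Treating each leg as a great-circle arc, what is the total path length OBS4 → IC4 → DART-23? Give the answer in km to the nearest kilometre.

2619 km

OBS4: φ = -37.84783°, λ = +170.31150°
IC4: φ = -42.85683°, λ = +162.14800°
DART-23: φ = -28.12600°, λ = +155.89733°
OBS4→IC4: c = 0.139286 rad, d = 887.39 km
IC4→DART-23: c = 0.271806 rad, d = 1731.67 km
Total = 887.39 + 1731.67 = 2619.06 km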